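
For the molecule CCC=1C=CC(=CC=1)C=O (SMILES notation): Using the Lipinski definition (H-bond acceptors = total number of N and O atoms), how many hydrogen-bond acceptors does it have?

1

N atoms: 0; O atoms: 1.
Lipinski HBA = 0 + 1 = 1.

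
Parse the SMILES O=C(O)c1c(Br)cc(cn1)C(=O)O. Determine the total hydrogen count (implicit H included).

4

Walk through each heavy atom and fill implicit hydrogens from standard valence (C 4, N 3, O 2, S 2, halogen 1); for lowercase aromatic atoms, an aromatic c carries 1 H when it has two neighbours and 0 H with three, and aromatic n carries 0 H:
  atom 1: O, bond orders sum to 2 (valence 2) → 0 H
  atom 2: C, bond orders sum to 4 (valence 4) → 0 H
  atom 3: O, bond orders sum to 1 (valence 2) → 1 H
  atom 4: aromatic c, 3 neighbours → 0 H
  atom 5: aromatic c, 3 neighbours → 0 H
  atom 6: Br (halogen, monovalent) → 0 H
  atom 7: aromatic c, 2 neighbours → 1 H
  atom 8: aromatic c, 3 neighbours → 0 H
  atom 9: aromatic c, 2 neighbours → 1 H
  atom 10: aromatic n, 2 neighbours → 0 H
  atom 11: C, bond orders sum to 4 (valence 4) → 0 H
  atom 12: O, bond orders sum to 2 (valence 2) → 0 H
  atom 13: O, bond orders sum to 1 (valence 2) → 1 H
Total hydrogens: 4.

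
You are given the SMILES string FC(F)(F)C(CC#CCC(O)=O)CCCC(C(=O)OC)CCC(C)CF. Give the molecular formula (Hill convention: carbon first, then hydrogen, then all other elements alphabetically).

C18H26F4O4

Walk through each heavy atom and fill implicit hydrogens from standard valence (C 4, N 3, O 2, S 2, halogen 1):
  atom 1: F (halogen, monovalent) → 0 H
  atom 2: C, bond orders sum to 4 (valence 4) → 0 H
  atom 3: F (halogen, monovalent) → 0 H
  atom 4: F (halogen, monovalent) → 0 H
  atom 5: C, bond orders sum to 3 (valence 4) → 1 H
  atom 6: C, bond orders sum to 2 (valence 4) → 2 H
  atom 7: C, bond orders sum to 4 (valence 4) → 0 H
  atom 8: C, bond orders sum to 4 (valence 4) → 0 H
  atom 9: C, bond orders sum to 2 (valence 4) → 2 H
  atom 10: C, bond orders sum to 4 (valence 4) → 0 H
  atom 11: O, bond orders sum to 1 (valence 2) → 1 H
  atom 12: O, bond orders sum to 2 (valence 2) → 0 H
  atom 13: C, bond orders sum to 2 (valence 4) → 2 H
  atom 14: C, bond orders sum to 2 (valence 4) → 2 H
  atom 15: C, bond orders sum to 2 (valence 4) → 2 H
  atom 16: C, bond orders sum to 3 (valence 4) → 1 H
  atom 17: C, bond orders sum to 4 (valence 4) → 0 H
  atom 18: O, bond orders sum to 2 (valence 2) → 0 H
  atom 19: O, bond orders sum to 2 (valence 2) → 0 H
  atom 20: C, bond orders sum to 1 (valence 4) → 3 H
  atom 21: C, bond orders sum to 2 (valence 4) → 2 H
  atom 22: C, bond orders sum to 2 (valence 4) → 2 H
  atom 23: C, bond orders sum to 3 (valence 4) → 1 H
  atom 24: C, bond orders sum to 1 (valence 4) → 3 H
  atom 25: C, bond orders sum to 2 (valence 4) → 2 H
  atom 26: F (halogen, monovalent) → 0 H
Totals → C:18, H:26, F:4, O:4.
In Hill order: C18H26F4O4.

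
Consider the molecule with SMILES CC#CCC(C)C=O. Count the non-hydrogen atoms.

Every atom symbol written in the SMILES (organic subset) is one heavy atom; implicit H are not written.
Heavy atoms by element → C:7, O:1.
Total: 8.

8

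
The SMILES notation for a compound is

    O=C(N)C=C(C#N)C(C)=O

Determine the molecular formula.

C6H6N2O2

Walk through each heavy atom and fill implicit hydrogens from standard valence (C 4, N 3, O 2, S 2, halogen 1):
  atom 1: O, bond orders sum to 2 (valence 2) → 0 H
  atom 2: C, bond orders sum to 4 (valence 4) → 0 H
  atom 3: N, bond orders sum to 1 (valence 3) → 2 H
  atom 4: C, bond orders sum to 3 (valence 4) → 1 H
  atom 5: C, bond orders sum to 4 (valence 4) → 0 H
  atom 6: C, bond orders sum to 4 (valence 4) → 0 H
  atom 7: N, bond orders sum to 3 (valence 3) → 0 H
  atom 8: C, bond orders sum to 4 (valence 4) → 0 H
  atom 9: C, bond orders sum to 1 (valence 4) → 3 H
  atom 10: O, bond orders sum to 2 (valence 2) → 0 H
Totals → C:6, H:6, N:2, O:2.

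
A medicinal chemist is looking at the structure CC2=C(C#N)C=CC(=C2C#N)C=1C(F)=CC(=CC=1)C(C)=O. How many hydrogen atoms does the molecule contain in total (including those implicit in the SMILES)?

11

Walk through each heavy atom and fill implicit hydrogens from standard valence (C 4, N 3, O 2, S 2, halogen 1):
  atom 1: C, bond orders sum to 1 (valence 4) → 3 H
  atom 2: C, bond orders sum to 4 (valence 4) → 0 H
  atom 3: C, bond orders sum to 4 (valence 4) → 0 H
  atom 4: C, bond orders sum to 4 (valence 4) → 0 H
  atom 5: N, bond orders sum to 3 (valence 3) → 0 H
  atom 6: C, bond orders sum to 3 (valence 4) → 1 H
  atom 7: C, bond orders sum to 3 (valence 4) → 1 H
  atom 8: C, bond orders sum to 4 (valence 4) → 0 H
  atom 9: C, bond orders sum to 4 (valence 4) → 0 H
  atom 10: C, bond orders sum to 4 (valence 4) → 0 H
  atom 11: N, bond orders sum to 3 (valence 3) → 0 H
  atom 12: C, bond orders sum to 4 (valence 4) → 0 H
  atom 13: C, bond orders sum to 4 (valence 4) → 0 H
  atom 14: F (halogen, monovalent) → 0 H
  atom 15: C, bond orders sum to 3 (valence 4) → 1 H
  atom 16: C, bond orders sum to 4 (valence 4) → 0 H
  atom 17: C, bond orders sum to 3 (valence 4) → 1 H
  atom 18: C, bond orders sum to 3 (valence 4) → 1 H
  atom 19: C, bond orders sum to 4 (valence 4) → 0 H
  atom 20: C, bond orders sum to 1 (valence 4) → 3 H
  atom 21: O, bond orders sum to 2 (valence 2) → 0 H
Total hydrogens: 11.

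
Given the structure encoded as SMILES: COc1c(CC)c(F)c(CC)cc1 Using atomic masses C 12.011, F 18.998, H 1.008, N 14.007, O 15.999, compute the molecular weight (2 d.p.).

First, the molecular formula is C11H15FO (counting implicit H from valence).
  C: 11 × 12.011 = 132.121
  F: 1 × 18.998 = 18.998
  H: 15 × 1.008 = 15.120
  O: 1 × 15.999 = 15.999
Sum: 11×12.011 + 1×18.998 + 15×1.008 + 1×15.999 = 182.238 → 182.24 g/mol.

182.24 g/mol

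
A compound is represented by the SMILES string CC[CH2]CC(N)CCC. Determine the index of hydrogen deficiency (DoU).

Degree of unsaturation = (number of rings) + (number of π bonds).
Ring closures in the SMILES: 0.
π bonds: none → 0 DoU from unsaturation.
Total DoU = 0 + 0 = 0.

0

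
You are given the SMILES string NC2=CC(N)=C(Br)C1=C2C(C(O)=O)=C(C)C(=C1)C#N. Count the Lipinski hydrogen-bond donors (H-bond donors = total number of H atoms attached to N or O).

Donors: find every N or O and count the H atoms it carries.
  atom 1 (N): bond orders sum to 1 → 2 H
  atom 5 (N): bond orders sum to 1 → 2 H
  atom 12 (O): bond orders sum to 1 → 1 H
  atom 13 (O): bond orders sum to 2 → 0 H
  atom 19 (N): bond orders sum to 3 → 0 H
Lipinski HBD = 5.

5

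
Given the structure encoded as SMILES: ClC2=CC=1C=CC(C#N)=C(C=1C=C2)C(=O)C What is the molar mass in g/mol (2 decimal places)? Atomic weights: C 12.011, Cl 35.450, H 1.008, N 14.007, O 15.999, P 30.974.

First, the molecular formula is C13H8ClNO (counting implicit H from valence).
  C: 13 × 12.011 = 156.143
  Cl: 1 × 35.450 = 35.450
  H: 8 × 1.008 = 8.064
  N: 1 × 14.007 = 14.007
  O: 1 × 15.999 = 15.999
Sum: 13×12.011 + 1×35.450 + 8×1.008 + 1×14.007 + 1×15.999 = 229.663 → 229.66 g/mol.

229.66 g/mol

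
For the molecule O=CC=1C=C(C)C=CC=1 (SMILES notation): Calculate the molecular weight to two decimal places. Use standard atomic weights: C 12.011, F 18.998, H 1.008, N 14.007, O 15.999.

First, the molecular formula is C8H8O (counting implicit H from valence).
  C: 8 × 12.011 = 96.088
  H: 8 × 1.008 = 8.064
  O: 1 × 15.999 = 15.999
Sum: 8×12.011 + 8×1.008 + 1×15.999 = 120.151 → 120.15 g/mol.

120.15 g/mol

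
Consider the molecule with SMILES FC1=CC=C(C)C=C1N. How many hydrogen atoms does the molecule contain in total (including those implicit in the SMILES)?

8

Walk through each heavy atom and fill implicit hydrogens from standard valence (C 4, N 3, O 2, S 2, halogen 1):
  atom 1: F (halogen, monovalent) → 0 H
  atom 2: C, bond orders sum to 4 (valence 4) → 0 H
  atom 3: C, bond orders sum to 3 (valence 4) → 1 H
  atom 4: C, bond orders sum to 3 (valence 4) → 1 H
  atom 5: C, bond orders sum to 4 (valence 4) → 0 H
  atom 6: C, bond orders sum to 1 (valence 4) → 3 H
  atom 7: C, bond orders sum to 3 (valence 4) → 1 H
  atom 8: C, bond orders sum to 4 (valence 4) → 0 H
  atom 9: N, bond orders sum to 1 (valence 3) → 2 H
Total hydrogens: 8.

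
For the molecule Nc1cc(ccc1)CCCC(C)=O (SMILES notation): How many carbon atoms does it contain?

11

Count every carbon token in the SMILES (each C, including those in ring-closure positions and inside branches).
Carbon count: 11.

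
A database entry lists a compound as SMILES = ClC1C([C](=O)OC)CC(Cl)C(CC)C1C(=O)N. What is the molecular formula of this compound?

Walk through each heavy atom and fill implicit hydrogens from standard valence (C 4, N 3, O 2, S 2, halogen 1):
  atom 1: Cl (halogen, monovalent) → 0 H
  atom 2: C, bond orders sum to 3 (valence 4) → 1 H
  atom 3: C, bond orders sum to 3 (valence 4) → 1 H
  atom 4: C with explicit H count 0
  atom 5: O, bond orders sum to 2 (valence 2) → 0 H
  atom 6: O, bond orders sum to 2 (valence 2) → 0 H
  atom 7: C, bond orders sum to 1 (valence 4) → 3 H
  atom 8: C, bond orders sum to 2 (valence 4) → 2 H
  atom 9: C, bond orders sum to 3 (valence 4) → 1 H
  atom 10: Cl (halogen, monovalent) → 0 H
  atom 11: C, bond orders sum to 3 (valence 4) → 1 H
  atom 12: C, bond orders sum to 2 (valence 4) → 2 H
  atom 13: C, bond orders sum to 1 (valence 4) → 3 H
  atom 14: C, bond orders sum to 3 (valence 4) → 1 H
  atom 15: C, bond orders sum to 4 (valence 4) → 0 H
  atom 16: O, bond orders sum to 2 (valence 2) → 0 H
  atom 17: N, bond orders sum to 1 (valence 3) → 2 H
Totals → C:11, H:17, Cl:2, N:1, O:3.

C11H17Cl2NO3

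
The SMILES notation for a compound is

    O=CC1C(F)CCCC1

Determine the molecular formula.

C7H11FO

Walk through each heavy atom and fill implicit hydrogens from standard valence (C 4, N 3, O 2, S 2, halogen 1):
  atom 1: O, bond orders sum to 2 (valence 2) → 0 H
  atom 2: C, bond orders sum to 3 (valence 4) → 1 H
  atom 3: C, bond orders sum to 3 (valence 4) → 1 H
  atom 4: C, bond orders sum to 3 (valence 4) → 1 H
  atom 5: F (halogen, monovalent) → 0 H
  atom 6: C, bond orders sum to 2 (valence 4) → 2 H
  atom 7: C, bond orders sum to 2 (valence 4) → 2 H
  atom 8: C, bond orders sum to 2 (valence 4) → 2 H
  atom 9: C, bond orders sum to 2 (valence 4) → 2 H
Totals → C:7, H:11, F:1, O:1.
In Hill order: C7H11FO.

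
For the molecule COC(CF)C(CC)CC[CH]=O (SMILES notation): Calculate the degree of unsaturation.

Molecular formula: C9H17FO2.
DoU = (2C + 2 + N − H − X) / 2, where X is the halogen count and O/S are ignored.
    = (2·9 + 2 + 0 − 17 − 1) / 2 = 2 / 2 = 1.

1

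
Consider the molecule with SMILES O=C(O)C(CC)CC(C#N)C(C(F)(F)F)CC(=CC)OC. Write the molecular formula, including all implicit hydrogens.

Walk through each heavy atom and fill implicit hydrogens from standard valence (C 4, N 3, O 2, S 2, halogen 1):
  atom 1: O, bond orders sum to 2 (valence 2) → 0 H
  atom 2: C, bond orders sum to 4 (valence 4) → 0 H
  atom 3: O, bond orders sum to 1 (valence 2) → 1 H
  atom 4: C, bond orders sum to 3 (valence 4) → 1 H
  atom 5: C, bond orders sum to 2 (valence 4) → 2 H
  atom 6: C, bond orders sum to 1 (valence 4) → 3 H
  atom 7: C, bond orders sum to 2 (valence 4) → 2 H
  atom 8: C, bond orders sum to 3 (valence 4) → 1 H
  atom 9: C, bond orders sum to 4 (valence 4) → 0 H
  atom 10: N, bond orders sum to 3 (valence 3) → 0 H
  atom 11: C, bond orders sum to 3 (valence 4) → 1 H
  atom 12: C, bond orders sum to 4 (valence 4) → 0 H
  atom 13: F (halogen, monovalent) → 0 H
  atom 14: F (halogen, monovalent) → 0 H
  atom 15: F (halogen, monovalent) → 0 H
  atom 16: C, bond orders sum to 2 (valence 4) → 2 H
  atom 17: C, bond orders sum to 4 (valence 4) → 0 H
  atom 18: C, bond orders sum to 3 (valence 4) → 1 H
  atom 19: C, bond orders sum to 1 (valence 4) → 3 H
  atom 20: O, bond orders sum to 2 (valence 2) → 0 H
  atom 21: C, bond orders sum to 1 (valence 4) → 3 H
Totals → C:14, H:20, F:3, N:1, O:3.

C14H20F3NO3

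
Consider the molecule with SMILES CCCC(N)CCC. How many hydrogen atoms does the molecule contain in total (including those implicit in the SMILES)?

17

Walk through each heavy atom and fill implicit hydrogens from standard valence (C 4, N 3, O 2, S 2, halogen 1):
  atom 1: C, bond orders sum to 1 (valence 4) → 3 H
  atom 2: C, bond orders sum to 2 (valence 4) → 2 H
  atom 3: C, bond orders sum to 2 (valence 4) → 2 H
  atom 4: C, bond orders sum to 3 (valence 4) → 1 H
  atom 5: N, bond orders sum to 1 (valence 3) → 2 H
  atom 6: C, bond orders sum to 2 (valence 4) → 2 H
  atom 7: C, bond orders sum to 2 (valence 4) → 2 H
  atom 8: C, bond orders sum to 1 (valence 4) → 3 H
Total hydrogens: 17.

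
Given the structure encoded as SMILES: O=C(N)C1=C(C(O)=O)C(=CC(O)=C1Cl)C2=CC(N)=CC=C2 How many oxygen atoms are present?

Scan the SMILES for O atoms (remember two-letter symbols like Cl and Br are single atoms).
Oxygen count: 4.

4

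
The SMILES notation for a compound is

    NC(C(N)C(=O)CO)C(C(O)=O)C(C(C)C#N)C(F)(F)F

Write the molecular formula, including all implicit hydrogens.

Walk through each heavy atom and fill implicit hydrogens from standard valence (C 4, N 3, O 2, S 2, halogen 1):
  atom 1: N, bond orders sum to 1 (valence 3) → 2 H
  atom 2: C, bond orders sum to 3 (valence 4) → 1 H
  atom 3: C, bond orders sum to 3 (valence 4) → 1 H
  atom 4: N, bond orders sum to 1 (valence 3) → 2 H
  atom 5: C, bond orders sum to 4 (valence 4) → 0 H
  atom 6: O, bond orders sum to 2 (valence 2) → 0 H
  atom 7: C, bond orders sum to 2 (valence 4) → 2 H
  atom 8: O, bond orders sum to 1 (valence 2) → 1 H
  atom 9: C, bond orders sum to 3 (valence 4) → 1 H
  atom 10: C, bond orders sum to 4 (valence 4) → 0 H
  atom 11: O, bond orders sum to 1 (valence 2) → 1 H
  atom 12: O, bond orders sum to 2 (valence 2) → 0 H
  atom 13: C, bond orders sum to 3 (valence 4) → 1 H
  atom 14: C, bond orders sum to 3 (valence 4) → 1 H
  atom 15: C, bond orders sum to 1 (valence 4) → 3 H
  atom 16: C, bond orders sum to 4 (valence 4) → 0 H
  atom 17: N, bond orders sum to 3 (valence 3) → 0 H
  atom 18: C, bond orders sum to 4 (valence 4) → 0 H
  atom 19: F (halogen, monovalent) → 0 H
  atom 20: F (halogen, monovalent) → 0 H
  atom 21: F (halogen, monovalent) → 0 H
Totals → C:11, H:16, F:3, N:3, O:4.

C11H16F3N3O4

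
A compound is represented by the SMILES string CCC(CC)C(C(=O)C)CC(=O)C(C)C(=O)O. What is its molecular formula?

C13H22O4

Walk through each heavy atom and fill implicit hydrogens from standard valence (C 4, N 3, O 2, S 2, halogen 1):
  atom 1: C, bond orders sum to 1 (valence 4) → 3 H
  atom 2: C, bond orders sum to 2 (valence 4) → 2 H
  atom 3: C, bond orders sum to 3 (valence 4) → 1 H
  atom 4: C, bond orders sum to 2 (valence 4) → 2 H
  atom 5: C, bond orders sum to 1 (valence 4) → 3 H
  atom 6: C, bond orders sum to 3 (valence 4) → 1 H
  atom 7: C, bond orders sum to 4 (valence 4) → 0 H
  atom 8: O, bond orders sum to 2 (valence 2) → 0 H
  atom 9: C, bond orders sum to 1 (valence 4) → 3 H
  atom 10: C, bond orders sum to 2 (valence 4) → 2 H
  atom 11: C, bond orders sum to 4 (valence 4) → 0 H
  atom 12: O, bond orders sum to 2 (valence 2) → 0 H
  atom 13: C, bond orders sum to 3 (valence 4) → 1 H
  atom 14: C, bond orders sum to 1 (valence 4) → 3 H
  atom 15: C, bond orders sum to 4 (valence 4) → 0 H
  atom 16: O, bond orders sum to 2 (valence 2) → 0 H
  atom 17: O, bond orders sum to 1 (valence 2) → 1 H
Totals → C:13, H:22, O:4.
In Hill order: C13H22O4.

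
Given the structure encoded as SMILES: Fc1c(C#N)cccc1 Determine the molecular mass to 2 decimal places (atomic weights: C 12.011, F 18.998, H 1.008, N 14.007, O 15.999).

First, the molecular formula is C7H4FN (counting implicit H from valence).
  C: 7 × 12.011 = 84.077
  F: 1 × 18.998 = 18.998
  H: 4 × 1.008 = 4.032
  N: 1 × 14.007 = 14.007
Sum: 7×12.011 + 1×18.998 + 4×1.008 + 1×14.007 = 121.114 → 121.11 g/mol.

121.11 g/mol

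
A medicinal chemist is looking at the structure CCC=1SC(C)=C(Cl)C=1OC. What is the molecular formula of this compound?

C8H11ClOS

Walk through each heavy atom and fill implicit hydrogens from standard valence (C 4, N 3, O 2, S 2, halogen 1):
  atom 1: C, bond orders sum to 1 (valence 4) → 3 H
  atom 2: C, bond orders sum to 2 (valence 4) → 2 H
  atom 3: C, bond orders sum to 4 (valence 4) → 0 H
  atom 4: S, bond orders sum to 2 (valence 2) → 0 H
  atom 5: C, bond orders sum to 4 (valence 4) → 0 H
  atom 6: C, bond orders sum to 1 (valence 4) → 3 H
  atom 7: C, bond orders sum to 4 (valence 4) → 0 H
  atom 8: Cl (halogen, monovalent) → 0 H
  atom 9: C, bond orders sum to 4 (valence 4) → 0 H
  atom 10: O, bond orders sum to 2 (valence 2) → 0 H
  atom 11: C, bond orders sum to 1 (valence 4) → 3 H
Totals → C:8, H:11, Cl:1, O:1, S:1.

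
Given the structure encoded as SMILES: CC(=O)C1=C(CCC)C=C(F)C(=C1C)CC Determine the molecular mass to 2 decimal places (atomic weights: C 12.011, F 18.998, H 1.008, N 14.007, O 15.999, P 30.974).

222.30 g/mol

First, the molecular formula is C14H19FO (counting implicit H from valence).
  C: 14 × 12.011 = 168.154
  F: 1 × 18.998 = 18.998
  H: 19 × 1.008 = 19.152
  O: 1 × 15.999 = 15.999
Sum: 14×12.011 + 1×18.998 + 19×1.008 + 1×15.999 = 222.303 → 222.30 g/mol.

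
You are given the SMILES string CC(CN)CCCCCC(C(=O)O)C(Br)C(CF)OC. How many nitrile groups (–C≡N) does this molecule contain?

0

Scan the SMILES for the nitrile motif — none present.
Groups that are present: 1 carboxylic acid, 1 ether, 1 primary amine.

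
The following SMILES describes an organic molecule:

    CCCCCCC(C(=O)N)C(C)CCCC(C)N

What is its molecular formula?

Walk through each heavy atom and fill implicit hydrogens from standard valence (C 4, N 3, O 2, S 2, halogen 1):
  atom 1: C, bond orders sum to 1 (valence 4) → 3 H
  atom 2: C, bond orders sum to 2 (valence 4) → 2 H
  atom 3: C, bond orders sum to 2 (valence 4) → 2 H
  atom 4: C, bond orders sum to 2 (valence 4) → 2 H
  atom 5: C, bond orders sum to 2 (valence 4) → 2 H
  atom 6: C, bond orders sum to 2 (valence 4) → 2 H
  atom 7: C, bond orders sum to 3 (valence 4) → 1 H
  atom 8: C, bond orders sum to 4 (valence 4) → 0 H
  atom 9: O, bond orders sum to 2 (valence 2) → 0 H
  atom 10: N, bond orders sum to 1 (valence 3) → 2 H
  atom 11: C, bond orders sum to 3 (valence 4) → 1 H
  atom 12: C, bond orders sum to 1 (valence 4) → 3 H
  atom 13: C, bond orders sum to 2 (valence 4) → 2 H
  atom 14: C, bond orders sum to 2 (valence 4) → 2 H
  atom 15: C, bond orders sum to 2 (valence 4) → 2 H
  atom 16: C, bond orders sum to 3 (valence 4) → 1 H
  atom 17: C, bond orders sum to 1 (valence 4) → 3 H
  atom 18: N, bond orders sum to 1 (valence 3) → 2 H
Totals → C:15, H:32, N:2, O:1.

C15H32N2O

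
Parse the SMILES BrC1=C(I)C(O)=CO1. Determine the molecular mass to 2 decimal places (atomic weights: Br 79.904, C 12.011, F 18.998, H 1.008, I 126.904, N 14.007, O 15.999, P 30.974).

288.87 g/mol

First, the molecular formula is C4H2BrIO2 (counting implicit H from valence).
  Br: 1 × 79.904 = 79.904
  C: 4 × 12.011 = 48.044
  H: 2 × 1.008 = 2.016
  I: 1 × 126.904 = 126.904
  O: 2 × 15.999 = 31.998
Sum: 1×79.904 + 4×12.011 + 2×1.008 + 1×126.904 + 2×15.999 = 288.866 → 288.87 g/mol.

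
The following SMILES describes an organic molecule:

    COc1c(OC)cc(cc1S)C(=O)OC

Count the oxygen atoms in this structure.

Scan the SMILES for O atoms (remember two-letter symbols like Cl and Br are single atoms).
Oxygen count: 4.

4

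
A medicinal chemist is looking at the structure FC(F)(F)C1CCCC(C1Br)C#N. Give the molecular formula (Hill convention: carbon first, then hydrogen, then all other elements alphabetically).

C8H9BrF3N

Walk through each heavy atom and fill implicit hydrogens from standard valence (C 4, N 3, O 2, S 2, halogen 1):
  atom 1: F (halogen, monovalent) → 0 H
  atom 2: C, bond orders sum to 4 (valence 4) → 0 H
  atom 3: F (halogen, monovalent) → 0 H
  atom 4: F (halogen, monovalent) → 0 H
  atom 5: C, bond orders sum to 3 (valence 4) → 1 H
  atom 6: C, bond orders sum to 2 (valence 4) → 2 H
  atom 7: C, bond orders sum to 2 (valence 4) → 2 H
  atom 8: C, bond orders sum to 2 (valence 4) → 2 H
  atom 9: C, bond orders sum to 3 (valence 4) → 1 H
  atom 10: C, bond orders sum to 3 (valence 4) → 1 H
  atom 11: Br (halogen, monovalent) → 0 H
  atom 12: C, bond orders sum to 4 (valence 4) → 0 H
  atom 13: N, bond orders sum to 3 (valence 3) → 0 H
Totals → C:8, H:9, Br:1, F:3, N:1.
In Hill order: C8H9BrF3N.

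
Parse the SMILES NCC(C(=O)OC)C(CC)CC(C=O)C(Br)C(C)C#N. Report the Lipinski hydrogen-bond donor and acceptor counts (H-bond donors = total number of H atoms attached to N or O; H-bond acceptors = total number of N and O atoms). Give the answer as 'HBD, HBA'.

2, 5

Donors: find every N or O and count the H atoms it carries.
  atom 1 (N): bond orders sum to 1 → 2 H
  atom 5 (O): bond orders sum to 2 → 0 H
  atom 6 (O): bond orders sum to 2 → 0 H
  atom 14 (O): bond orders sum to 2 → 0 H
  atom 20 (N): bond orders sum to 3 → 0 H
Lipinski HBD = 2.
Acceptors: N atoms = 2, O atoms = 3 → HBA = 5.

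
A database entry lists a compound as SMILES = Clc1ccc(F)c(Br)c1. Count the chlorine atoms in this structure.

1

Scan the SMILES for Cl atoms (remember two-letter symbols like Cl and Br are single atoms).
Chlorine count: 1.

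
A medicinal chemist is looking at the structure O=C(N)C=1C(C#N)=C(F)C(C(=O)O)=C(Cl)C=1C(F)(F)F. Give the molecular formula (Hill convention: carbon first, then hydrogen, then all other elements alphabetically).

C10H3ClF4N2O3

Walk through each heavy atom and fill implicit hydrogens from standard valence (C 4, N 3, O 2, S 2, halogen 1):
  atom 1: O, bond orders sum to 2 (valence 2) → 0 H
  atom 2: C, bond orders sum to 4 (valence 4) → 0 H
  atom 3: N, bond orders sum to 1 (valence 3) → 2 H
  atom 4: C, bond orders sum to 4 (valence 4) → 0 H
  atom 5: C, bond orders sum to 4 (valence 4) → 0 H
  atom 6: C, bond orders sum to 4 (valence 4) → 0 H
  atom 7: N, bond orders sum to 3 (valence 3) → 0 H
  atom 8: C, bond orders sum to 4 (valence 4) → 0 H
  atom 9: F (halogen, monovalent) → 0 H
  atom 10: C, bond orders sum to 4 (valence 4) → 0 H
  atom 11: C, bond orders sum to 4 (valence 4) → 0 H
  atom 12: O, bond orders sum to 2 (valence 2) → 0 H
  atom 13: O, bond orders sum to 1 (valence 2) → 1 H
  atom 14: C, bond orders sum to 4 (valence 4) → 0 H
  atom 15: Cl (halogen, monovalent) → 0 H
  atom 16: C, bond orders sum to 4 (valence 4) → 0 H
  atom 17: C, bond orders sum to 4 (valence 4) → 0 H
  atom 18: F (halogen, monovalent) → 0 H
  atom 19: F (halogen, monovalent) → 0 H
  atom 20: F (halogen, monovalent) → 0 H
Totals → C:10, H:3, Cl:1, F:4, N:2, O:3.
In Hill order: C10H3ClF4N2O3.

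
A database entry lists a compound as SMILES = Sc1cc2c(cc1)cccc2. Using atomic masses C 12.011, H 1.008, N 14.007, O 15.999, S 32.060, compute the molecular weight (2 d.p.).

First, the molecular formula is C10H8S (counting implicit H from valence).
  C: 10 × 12.011 = 120.110
  H: 8 × 1.008 = 8.064
  S: 1 × 32.060 = 32.060
Sum: 10×12.011 + 8×1.008 + 1×32.060 = 160.234 → 160.23 g/mol.

160.23 g/mol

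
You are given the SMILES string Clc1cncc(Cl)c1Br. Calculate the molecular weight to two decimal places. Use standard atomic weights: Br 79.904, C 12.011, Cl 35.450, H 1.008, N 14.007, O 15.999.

First, the molecular formula is C5H2BrCl2N (counting implicit H from valence).
  Br: 1 × 79.904 = 79.904
  C: 5 × 12.011 = 60.055
  Cl: 2 × 35.450 = 70.900
  H: 2 × 1.008 = 2.016
  N: 1 × 14.007 = 14.007
Sum: 1×79.904 + 5×12.011 + 2×35.450 + 2×1.008 + 1×14.007 = 226.882 → 226.88 g/mol.

226.88 g/mol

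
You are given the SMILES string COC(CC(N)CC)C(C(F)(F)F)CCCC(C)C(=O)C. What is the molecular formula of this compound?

C15H28F3NO2

Walk through each heavy atom and fill implicit hydrogens from standard valence (C 4, N 3, O 2, S 2, halogen 1):
  atom 1: C, bond orders sum to 1 (valence 4) → 3 H
  atom 2: O, bond orders sum to 2 (valence 2) → 0 H
  atom 3: C, bond orders sum to 3 (valence 4) → 1 H
  atom 4: C, bond orders sum to 2 (valence 4) → 2 H
  atom 5: C, bond orders sum to 3 (valence 4) → 1 H
  atom 6: N, bond orders sum to 1 (valence 3) → 2 H
  atom 7: C, bond orders sum to 2 (valence 4) → 2 H
  atom 8: C, bond orders sum to 1 (valence 4) → 3 H
  atom 9: C, bond orders sum to 3 (valence 4) → 1 H
  atom 10: C, bond orders sum to 4 (valence 4) → 0 H
  atom 11: F (halogen, monovalent) → 0 H
  atom 12: F (halogen, monovalent) → 0 H
  atom 13: F (halogen, monovalent) → 0 H
  atom 14: C, bond orders sum to 2 (valence 4) → 2 H
  atom 15: C, bond orders sum to 2 (valence 4) → 2 H
  atom 16: C, bond orders sum to 2 (valence 4) → 2 H
  atom 17: C, bond orders sum to 3 (valence 4) → 1 H
  atom 18: C, bond orders sum to 1 (valence 4) → 3 H
  atom 19: C, bond orders sum to 4 (valence 4) → 0 H
  atom 20: O, bond orders sum to 2 (valence 2) → 0 H
  atom 21: C, bond orders sum to 1 (valence 4) → 3 H
Totals → C:15, H:28, F:3, N:1, O:2.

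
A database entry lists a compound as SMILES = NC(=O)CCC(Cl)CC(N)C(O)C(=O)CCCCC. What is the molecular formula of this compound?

Walk through each heavy atom and fill implicit hydrogens from standard valence (C 4, N 3, O 2, S 2, halogen 1):
  atom 1: N, bond orders sum to 1 (valence 3) → 2 H
  atom 2: C, bond orders sum to 4 (valence 4) → 0 H
  atom 3: O, bond orders sum to 2 (valence 2) → 0 H
  atom 4: C, bond orders sum to 2 (valence 4) → 2 H
  atom 5: C, bond orders sum to 2 (valence 4) → 2 H
  atom 6: C, bond orders sum to 3 (valence 4) → 1 H
  atom 7: Cl (halogen, monovalent) → 0 H
  atom 8: C, bond orders sum to 2 (valence 4) → 2 H
  atom 9: C, bond orders sum to 3 (valence 4) → 1 H
  atom 10: N, bond orders sum to 1 (valence 3) → 2 H
  atom 11: C, bond orders sum to 3 (valence 4) → 1 H
  atom 12: O, bond orders sum to 1 (valence 2) → 1 H
  atom 13: C, bond orders sum to 4 (valence 4) → 0 H
  atom 14: O, bond orders sum to 2 (valence 2) → 0 H
  atom 15: C, bond orders sum to 2 (valence 4) → 2 H
  atom 16: C, bond orders sum to 2 (valence 4) → 2 H
  atom 17: C, bond orders sum to 2 (valence 4) → 2 H
  atom 18: C, bond orders sum to 2 (valence 4) → 2 H
  atom 19: C, bond orders sum to 1 (valence 4) → 3 H
Totals → C:13, H:25, Cl:1, N:2, O:3.
In Hill order: C13H25ClN2O3.

C13H25ClN2O3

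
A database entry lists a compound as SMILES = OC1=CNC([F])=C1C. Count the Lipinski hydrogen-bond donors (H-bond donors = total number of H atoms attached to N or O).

2

Donors: find every N or O and count the H atoms it carries.
  atom 1 (O): bond orders sum to 1 → 1 H
  atom 4 (N): bond orders sum to 2 → 1 H
Lipinski HBD = 2.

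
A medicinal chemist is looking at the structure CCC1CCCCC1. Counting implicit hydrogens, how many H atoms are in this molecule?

16

Walk through each heavy atom and fill implicit hydrogens from standard valence (C 4, N 3, O 2, S 2, halogen 1):
  atom 1: C, bond orders sum to 1 (valence 4) → 3 H
  atom 2: C, bond orders sum to 2 (valence 4) → 2 H
  atom 3: C, bond orders sum to 3 (valence 4) → 1 H
  atom 4: C, bond orders sum to 2 (valence 4) → 2 H
  atom 5: C, bond orders sum to 2 (valence 4) → 2 H
  atom 6: C, bond orders sum to 2 (valence 4) → 2 H
  atom 7: C, bond orders sum to 2 (valence 4) → 2 H
  atom 8: C, bond orders sum to 2 (valence 4) → 2 H
Total hydrogens: 16.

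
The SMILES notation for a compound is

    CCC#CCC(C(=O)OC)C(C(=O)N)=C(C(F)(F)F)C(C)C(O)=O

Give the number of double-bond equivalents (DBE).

6

Degree of unsaturation = (number of rings) + (number of π bonds).
Ring closures in the SMILES: 0.
π bonds: 4 double bonds (each 1 DoU), 1 triple bond (each 2 DoU) → 6 DoU from unsaturation.
Total DoU = 0 + 6 = 6.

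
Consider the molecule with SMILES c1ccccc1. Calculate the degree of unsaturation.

Molecular formula: C6H6.
DoU = (2C + 2 + N − H − X) / 2, where X is the halogen count and O/S are ignored.
    = (2·6 + 2 + 0 − 6 − 0) / 2 = 8 / 2 = 4.

4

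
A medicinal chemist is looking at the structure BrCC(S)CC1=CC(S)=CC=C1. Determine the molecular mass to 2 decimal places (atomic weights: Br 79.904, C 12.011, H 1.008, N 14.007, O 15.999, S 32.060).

First, the molecular formula is C9H11BrS2 (counting implicit H from valence).
  Br: 1 × 79.904 = 79.904
  C: 9 × 12.011 = 108.099
  H: 11 × 1.008 = 11.088
  S: 2 × 32.060 = 64.120
Sum: 1×79.904 + 9×12.011 + 11×1.008 + 2×32.060 = 263.211 → 263.21 g/mol.

263.21 g/mol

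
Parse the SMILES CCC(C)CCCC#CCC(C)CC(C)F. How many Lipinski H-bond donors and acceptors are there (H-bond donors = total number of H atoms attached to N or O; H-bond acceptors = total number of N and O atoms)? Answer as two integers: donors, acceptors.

0, 0

Donors: find every N or O and count the H atoms it carries.
  (no N or O atoms present)
Lipinski HBD = 0.
Acceptors: N atoms = 0, O atoms = 0 → HBA = 0.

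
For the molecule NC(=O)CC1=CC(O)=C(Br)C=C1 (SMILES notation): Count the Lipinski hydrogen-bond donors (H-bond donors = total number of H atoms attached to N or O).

Donors: find every N or O and count the H atoms it carries.
  atom 1 (N): bond orders sum to 1 → 2 H
  atom 3 (O): bond orders sum to 2 → 0 H
  atom 8 (O): bond orders sum to 1 → 1 H
Lipinski HBD = 3.

3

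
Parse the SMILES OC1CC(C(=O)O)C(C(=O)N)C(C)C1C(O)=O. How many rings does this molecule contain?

1

In SMILES, each pair of matching ring-closure digits denotes one ring-closing bond; the number of such bonds equals the number of independent rings.
Ring-closure bonds here: 1.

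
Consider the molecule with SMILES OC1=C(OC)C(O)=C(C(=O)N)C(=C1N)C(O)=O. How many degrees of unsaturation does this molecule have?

6

Molecular formula: C9H10N2O6.
DoU = (2C + 2 + N − H − X) / 2, where X is the halogen count and O/S are ignored.
    = (2·9 + 2 + 2 − 10 − 0) / 2 = 12 / 2 = 6.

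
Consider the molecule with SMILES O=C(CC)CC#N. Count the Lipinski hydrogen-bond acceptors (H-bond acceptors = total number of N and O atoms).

N atoms: 1; O atoms: 1.
Lipinski HBA = 1 + 1 = 2.

2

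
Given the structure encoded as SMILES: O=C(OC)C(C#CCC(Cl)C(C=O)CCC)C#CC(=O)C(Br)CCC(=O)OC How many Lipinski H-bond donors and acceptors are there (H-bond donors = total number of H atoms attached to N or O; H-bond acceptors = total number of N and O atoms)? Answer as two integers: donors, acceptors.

Donors: find every N or O and count the H atoms it carries.
  atom 1 (O): bond orders sum to 2 → 0 H
  atom 3 (O): bond orders sum to 2 → 0 H
  atom 13 (O): bond orders sum to 2 → 0 H
  atom 20 (O): bond orders sum to 2 → 0 H
  atom 26 (O): bond orders sum to 2 → 0 H
  atom 27 (O): bond orders sum to 2 → 0 H
Lipinski HBD = 0.
Acceptors: N atoms = 0, O atoms = 6 → HBA = 6.

0, 6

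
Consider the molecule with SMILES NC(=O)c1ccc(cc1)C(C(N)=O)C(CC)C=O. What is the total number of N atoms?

Scan the SMILES for N atoms (remember two-letter symbols like Cl and Br are single atoms).
Nitrogen count: 2.

2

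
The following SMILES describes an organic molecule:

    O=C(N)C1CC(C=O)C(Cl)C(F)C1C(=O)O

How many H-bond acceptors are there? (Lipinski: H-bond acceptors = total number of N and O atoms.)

5

N atoms: 1; O atoms: 4.
Lipinski HBA = 1 + 4 = 5.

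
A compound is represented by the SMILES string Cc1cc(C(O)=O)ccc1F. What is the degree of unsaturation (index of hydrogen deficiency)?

5

Molecular formula: C8H7FO2.
DoU = (2C + 2 + N − H − X) / 2, where X is the halogen count and O/S are ignored.
    = (2·8 + 2 + 0 − 7 − 1) / 2 = 10 / 2 = 5.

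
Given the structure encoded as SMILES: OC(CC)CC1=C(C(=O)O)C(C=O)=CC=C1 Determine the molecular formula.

Walk through each heavy atom and fill implicit hydrogens from standard valence (C 4, N 3, O 2, S 2, halogen 1):
  atom 1: O, bond orders sum to 1 (valence 2) → 1 H
  atom 2: C, bond orders sum to 3 (valence 4) → 1 H
  atom 3: C, bond orders sum to 2 (valence 4) → 2 H
  atom 4: C, bond orders sum to 1 (valence 4) → 3 H
  atom 5: C, bond orders sum to 2 (valence 4) → 2 H
  atom 6: C, bond orders sum to 4 (valence 4) → 0 H
  atom 7: C, bond orders sum to 4 (valence 4) → 0 H
  atom 8: C, bond orders sum to 4 (valence 4) → 0 H
  atom 9: O, bond orders sum to 2 (valence 2) → 0 H
  atom 10: O, bond orders sum to 1 (valence 2) → 1 H
  atom 11: C, bond orders sum to 4 (valence 4) → 0 H
  atom 12: C, bond orders sum to 3 (valence 4) → 1 H
  atom 13: O, bond orders sum to 2 (valence 2) → 0 H
  atom 14: C, bond orders sum to 3 (valence 4) → 1 H
  atom 15: C, bond orders sum to 3 (valence 4) → 1 H
  atom 16: C, bond orders sum to 3 (valence 4) → 1 H
Totals → C:12, H:14, O:4.
In Hill order: C12H14O4.

C12H14O4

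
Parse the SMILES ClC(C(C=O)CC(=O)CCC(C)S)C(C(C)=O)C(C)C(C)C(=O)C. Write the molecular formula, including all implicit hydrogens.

Walk through each heavy atom and fill implicit hydrogens from standard valence (C 4, N 3, O 2, S 2, halogen 1):
  atom 1: Cl (halogen, monovalent) → 0 H
  atom 2: C, bond orders sum to 3 (valence 4) → 1 H
  atom 3: C, bond orders sum to 3 (valence 4) → 1 H
  atom 4: C, bond orders sum to 3 (valence 4) → 1 H
  atom 5: O, bond orders sum to 2 (valence 2) → 0 H
  atom 6: C, bond orders sum to 2 (valence 4) → 2 H
  atom 7: C, bond orders sum to 4 (valence 4) → 0 H
  atom 8: O, bond orders sum to 2 (valence 2) → 0 H
  atom 9: C, bond orders sum to 2 (valence 4) → 2 H
  atom 10: C, bond orders sum to 2 (valence 4) → 2 H
  atom 11: C, bond orders sum to 3 (valence 4) → 1 H
  atom 12: C, bond orders sum to 1 (valence 4) → 3 H
  atom 13: S, bond orders sum to 1 (valence 2) → 1 H
  atom 14: C, bond orders sum to 3 (valence 4) → 1 H
  atom 15: C, bond orders sum to 4 (valence 4) → 0 H
  atom 16: C, bond orders sum to 1 (valence 4) → 3 H
  atom 17: O, bond orders sum to 2 (valence 2) → 0 H
  atom 18: C, bond orders sum to 3 (valence 4) → 1 H
  atom 19: C, bond orders sum to 1 (valence 4) → 3 H
  atom 20: C, bond orders sum to 3 (valence 4) → 1 H
  atom 21: C, bond orders sum to 1 (valence 4) → 3 H
  atom 22: C, bond orders sum to 4 (valence 4) → 0 H
  atom 23: O, bond orders sum to 2 (valence 2) → 0 H
  atom 24: C, bond orders sum to 1 (valence 4) → 3 H
Totals → C:18, H:29, Cl:1, O:4, S:1.
In Hill order: C18H29ClO4S.

C18H29ClO4S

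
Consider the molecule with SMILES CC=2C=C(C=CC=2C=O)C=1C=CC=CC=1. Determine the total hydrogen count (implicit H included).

Walk through each heavy atom and fill implicit hydrogens from standard valence (C 4, N 3, O 2, S 2, halogen 1):
  atom 1: C, bond orders sum to 1 (valence 4) → 3 H
  atom 2: C, bond orders sum to 4 (valence 4) → 0 H
  atom 3: C, bond orders sum to 3 (valence 4) → 1 H
  atom 4: C, bond orders sum to 4 (valence 4) → 0 H
  atom 5: C, bond orders sum to 3 (valence 4) → 1 H
  atom 6: C, bond orders sum to 3 (valence 4) → 1 H
  atom 7: C, bond orders sum to 4 (valence 4) → 0 H
  atom 8: C, bond orders sum to 3 (valence 4) → 1 H
  atom 9: O, bond orders sum to 2 (valence 2) → 0 H
  atom 10: C, bond orders sum to 4 (valence 4) → 0 H
  atom 11: C, bond orders sum to 3 (valence 4) → 1 H
  atom 12: C, bond orders sum to 3 (valence 4) → 1 H
  atom 13: C, bond orders sum to 3 (valence 4) → 1 H
  atom 14: C, bond orders sum to 3 (valence 4) → 1 H
  atom 15: C, bond orders sum to 3 (valence 4) → 1 H
Total hydrogens: 12.

12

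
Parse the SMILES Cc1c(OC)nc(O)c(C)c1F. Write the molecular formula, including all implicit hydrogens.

C8H10FNO2

Walk through each heavy atom and fill implicit hydrogens from standard valence (C 4, N 3, O 2, S 2, halogen 1); for lowercase aromatic atoms, an aromatic c carries 1 H when it has two neighbours and 0 H with three, and aromatic n carries 0 H:
  atom 1: C, bond orders sum to 1 (valence 4) → 3 H
  atom 2: aromatic c, 3 neighbours → 0 H
  atom 3: aromatic c, 3 neighbours → 0 H
  atom 4: O, bond orders sum to 2 (valence 2) → 0 H
  atom 5: C, bond orders sum to 1 (valence 4) → 3 H
  atom 6: aromatic n, 2 neighbours → 0 H
  atom 7: aromatic c, 3 neighbours → 0 H
  atom 8: O, bond orders sum to 1 (valence 2) → 1 H
  atom 9: aromatic c, 3 neighbours → 0 H
  atom 10: C, bond orders sum to 1 (valence 4) → 3 H
  atom 11: aromatic c, 3 neighbours → 0 H
  atom 12: F (halogen, monovalent) → 0 H
Totals → C:8, H:10, F:1, N:1, O:2.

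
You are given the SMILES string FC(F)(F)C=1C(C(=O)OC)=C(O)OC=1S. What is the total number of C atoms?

Count every carbon token in the SMILES (each C, including those in ring-closure positions and inside branches).
Carbon count: 7.

7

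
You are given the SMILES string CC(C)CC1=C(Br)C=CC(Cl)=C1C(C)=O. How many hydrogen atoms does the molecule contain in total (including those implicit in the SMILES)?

Walk through each heavy atom and fill implicit hydrogens from standard valence (C 4, N 3, O 2, S 2, halogen 1):
  atom 1: C, bond orders sum to 1 (valence 4) → 3 H
  atom 2: C, bond orders sum to 3 (valence 4) → 1 H
  atom 3: C, bond orders sum to 1 (valence 4) → 3 H
  atom 4: C, bond orders sum to 2 (valence 4) → 2 H
  atom 5: C, bond orders sum to 4 (valence 4) → 0 H
  atom 6: C, bond orders sum to 4 (valence 4) → 0 H
  atom 7: Br (halogen, monovalent) → 0 H
  atom 8: C, bond orders sum to 3 (valence 4) → 1 H
  atom 9: C, bond orders sum to 3 (valence 4) → 1 H
  atom 10: C, bond orders sum to 4 (valence 4) → 0 H
  atom 11: Cl (halogen, monovalent) → 0 H
  atom 12: C, bond orders sum to 4 (valence 4) → 0 H
  atom 13: C, bond orders sum to 4 (valence 4) → 0 H
  atom 14: C, bond orders sum to 1 (valence 4) → 3 H
  atom 15: O, bond orders sum to 2 (valence 2) → 0 H
Total hydrogens: 14.

14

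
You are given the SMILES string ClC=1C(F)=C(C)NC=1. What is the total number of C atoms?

5

Count every carbon token in the SMILES (each C, including those in ring-closure positions and inside branches).
Carbon count: 5.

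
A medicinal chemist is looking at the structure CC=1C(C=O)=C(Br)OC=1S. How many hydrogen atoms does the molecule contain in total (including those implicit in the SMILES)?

5

Walk through each heavy atom and fill implicit hydrogens from standard valence (C 4, N 3, O 2, S 2, halogen 1):
  atom 1: C, bond orders sum to 1 (valence 4) → 3 H
  atom 2: C, bond orders sum to 4 (valence 4) → 0 H
  atom 3: C, bond orders sum to 4 (valence 4) → 0 H
  atom 4: C, bond orders sum to 3 (valence 4) → 1 H
  atom 5: O, bond orders sum to 2 (valence 2) → 0 H
  atom 6: C, bond orders sum to 4 (valence 4) → 0 H
  atom 7: Br (halogen, monovalent) → 0 H
  atom 8: O, bond orders sum to 2 (valence 2) → 0 H
  atom 9: C, bond orders sum to 4 (valence 4) → 0 H
  atom 10: S, bond orders sum to 1 (valence 2) → 1 H
Total hydrogens: 5.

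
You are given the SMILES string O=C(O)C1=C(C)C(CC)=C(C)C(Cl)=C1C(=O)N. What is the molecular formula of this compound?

C12H14ClNO3

Walk through each heavy atom and fill implicit hydrogens from standard valence (C 4, N 3, O 2, S 2, halogen 1):
  atom 1: O, bond orders sum to 2 (valence 2) → 0 H
  atom 2: C, bond orders sum to 4 (valence 4) → 0 H
  atom 3: O, bond orders sum to 1 (valence 2) → 1 H
  atom 4: C, bond orders sum to 4 (valence 4) → 0 H
  atom 5: C, bond orders sum to 4 (valence 4) → 0 H
  atom 6: C, bond orders sum to 1 (valence 4) → 3 H
  atom 7: C, bond orders sum to 4 (valence 4) → 0 H
  atom 8: C, bond orders sum to 2 (valence 4) → 2 H
  atom 9: C, bond orders sum to 1 (valence 4) → 3 H
  atom 10: C, bond orders sum to 4 (valence 4) → 0 H
  atom 11: C, bond orders sum to 1 (valence 4) → 3 H
  atom 12: C, bond orders sum to 4 (valence 4) → 0 H
  atom 13: Cl (halogen, monovalent) → 0 H
  atom 14: C, bond orders sum to 4 (valence 4) → 0 H
  atom 15: C, bond orders sum to 4 (valence 4) → 0 H
  atom 16: O, bond orders sum to 2 (valence 2) → 0 H
  atom 17: N, bond orders sum to 1 (valence 3) → 2 H
Totals → C:12, H:14, Cl:1, N:1, O:3.
In Hill order: C12H14ClNO3.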